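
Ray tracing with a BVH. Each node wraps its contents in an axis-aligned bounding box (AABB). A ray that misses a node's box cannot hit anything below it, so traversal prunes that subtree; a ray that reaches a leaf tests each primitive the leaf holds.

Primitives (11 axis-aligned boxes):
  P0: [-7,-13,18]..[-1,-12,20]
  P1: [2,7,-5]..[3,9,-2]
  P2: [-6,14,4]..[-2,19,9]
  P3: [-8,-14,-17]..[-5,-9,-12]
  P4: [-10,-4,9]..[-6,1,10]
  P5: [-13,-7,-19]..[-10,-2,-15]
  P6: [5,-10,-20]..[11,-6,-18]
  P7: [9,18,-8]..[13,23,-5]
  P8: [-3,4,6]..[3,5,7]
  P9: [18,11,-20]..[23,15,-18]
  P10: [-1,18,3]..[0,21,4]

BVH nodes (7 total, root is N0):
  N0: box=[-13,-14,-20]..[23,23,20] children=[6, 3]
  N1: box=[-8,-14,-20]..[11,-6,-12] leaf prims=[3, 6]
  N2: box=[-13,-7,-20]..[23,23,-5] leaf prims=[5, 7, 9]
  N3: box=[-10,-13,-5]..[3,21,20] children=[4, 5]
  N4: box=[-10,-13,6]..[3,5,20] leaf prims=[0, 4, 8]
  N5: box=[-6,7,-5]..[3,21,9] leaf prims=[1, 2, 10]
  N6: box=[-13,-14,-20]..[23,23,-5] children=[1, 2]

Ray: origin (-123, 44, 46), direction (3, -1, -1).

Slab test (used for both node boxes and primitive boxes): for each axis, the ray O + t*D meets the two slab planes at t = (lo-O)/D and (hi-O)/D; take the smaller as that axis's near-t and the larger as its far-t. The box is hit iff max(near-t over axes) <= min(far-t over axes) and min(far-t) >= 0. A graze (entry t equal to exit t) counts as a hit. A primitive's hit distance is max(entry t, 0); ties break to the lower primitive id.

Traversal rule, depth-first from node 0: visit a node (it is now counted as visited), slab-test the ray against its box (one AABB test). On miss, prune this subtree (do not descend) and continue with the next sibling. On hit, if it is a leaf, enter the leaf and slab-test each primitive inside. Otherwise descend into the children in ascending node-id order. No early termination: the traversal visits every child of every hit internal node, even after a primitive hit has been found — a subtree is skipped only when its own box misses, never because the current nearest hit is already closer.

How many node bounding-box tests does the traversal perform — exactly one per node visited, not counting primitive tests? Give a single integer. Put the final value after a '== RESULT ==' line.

Walk:
N0 x:[110/3,146/3] y:[21,58] z:[26,66] -> hit [110/3,146/3], descend [3, 6]
  N3 x:[113/3,42] y:[23,57] z:[26,51] -> hit [113/3,42], descend [4, 5]
    N4 x:[113/3,42] y:[39,57] z:[26,40] -> hit [39,40] leaf, test {P0(miss), P4(miss), P8@t=40}
    N5 x:[39,42] y:[23,37] z:[37,51] -> miss, prune
  N6 x:[110/3,146/3] y:[21,58] z:[51,66] -> miss, prune

Visited [0, 3, 4, 5, 6]. Tests: 5 box, 1 leaf. Nearest: P8.

== RESULT ==
5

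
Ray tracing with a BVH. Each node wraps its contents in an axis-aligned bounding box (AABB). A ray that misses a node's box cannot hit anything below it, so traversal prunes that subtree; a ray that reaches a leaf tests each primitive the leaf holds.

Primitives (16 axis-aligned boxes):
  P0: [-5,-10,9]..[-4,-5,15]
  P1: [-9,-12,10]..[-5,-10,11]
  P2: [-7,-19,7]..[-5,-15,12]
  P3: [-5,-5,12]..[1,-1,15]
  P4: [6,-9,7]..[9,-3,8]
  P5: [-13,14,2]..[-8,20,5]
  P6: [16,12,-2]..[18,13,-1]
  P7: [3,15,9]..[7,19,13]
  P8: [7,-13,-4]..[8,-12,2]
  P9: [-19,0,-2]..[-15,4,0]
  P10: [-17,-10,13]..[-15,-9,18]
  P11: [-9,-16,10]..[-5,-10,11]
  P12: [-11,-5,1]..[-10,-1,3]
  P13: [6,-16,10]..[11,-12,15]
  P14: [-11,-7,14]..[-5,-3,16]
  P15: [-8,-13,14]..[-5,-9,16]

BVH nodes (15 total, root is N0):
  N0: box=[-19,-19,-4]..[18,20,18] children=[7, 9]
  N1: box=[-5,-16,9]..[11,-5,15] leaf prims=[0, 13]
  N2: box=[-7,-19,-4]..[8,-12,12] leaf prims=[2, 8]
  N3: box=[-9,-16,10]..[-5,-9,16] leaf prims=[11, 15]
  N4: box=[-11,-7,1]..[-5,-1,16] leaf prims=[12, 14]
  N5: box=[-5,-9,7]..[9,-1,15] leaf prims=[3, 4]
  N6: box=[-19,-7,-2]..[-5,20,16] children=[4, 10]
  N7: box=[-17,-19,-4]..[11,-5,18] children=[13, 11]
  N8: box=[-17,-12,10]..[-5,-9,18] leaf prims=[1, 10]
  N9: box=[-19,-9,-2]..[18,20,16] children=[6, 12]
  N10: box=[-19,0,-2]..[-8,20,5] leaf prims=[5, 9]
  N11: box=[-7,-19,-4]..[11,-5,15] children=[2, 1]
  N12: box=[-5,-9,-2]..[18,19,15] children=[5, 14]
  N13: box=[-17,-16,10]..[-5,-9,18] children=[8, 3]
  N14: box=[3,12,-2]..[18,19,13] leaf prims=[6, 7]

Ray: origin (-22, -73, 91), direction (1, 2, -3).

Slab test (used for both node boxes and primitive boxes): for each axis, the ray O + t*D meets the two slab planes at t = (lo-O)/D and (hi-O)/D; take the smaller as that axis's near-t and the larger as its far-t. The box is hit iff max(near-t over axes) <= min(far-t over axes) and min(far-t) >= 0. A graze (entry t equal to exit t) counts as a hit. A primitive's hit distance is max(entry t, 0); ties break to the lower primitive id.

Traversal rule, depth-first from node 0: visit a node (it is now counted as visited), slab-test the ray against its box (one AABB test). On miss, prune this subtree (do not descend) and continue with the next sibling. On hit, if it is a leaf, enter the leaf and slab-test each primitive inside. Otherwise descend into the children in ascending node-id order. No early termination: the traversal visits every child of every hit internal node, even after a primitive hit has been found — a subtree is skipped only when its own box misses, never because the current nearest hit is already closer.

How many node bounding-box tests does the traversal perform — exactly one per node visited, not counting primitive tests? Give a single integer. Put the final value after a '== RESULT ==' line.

Walk:
N0 x:[3,40] y:[27,93/2] z:[73/3,95/3] -> hit [27,95/3], descend [7, 9]
  N7 x:[5,33] y:[27,34] z:[73/3,95/3] -> hit [27,95/3], descend [11, 13]
    N11 x:[15,33] y:[27,34] z:[76/3,95/3] -> hit [27,95/3], descend [1, 2]
      N1 x:[17,33] y:[57/2,34] z:[76/3,82/3] -> miss, prune
      N2 x:[15,30] y:[27,61/2] z:[79/3,95/3] -> hit [27,30] leaf, test {P2(miss), P8@t=30}
    N13 x:[5,17] y:[57/2,32] z:[73/3,27] -> miss, prune
  N9 x:[3,40] y:[32,93/2] z:[25,31] -> miss, prune

7 AABB tests over nodes [0, 7, 11, 1, 2, 13, 9]; 1 leaf entered; closest P8.

== RESULT ==
7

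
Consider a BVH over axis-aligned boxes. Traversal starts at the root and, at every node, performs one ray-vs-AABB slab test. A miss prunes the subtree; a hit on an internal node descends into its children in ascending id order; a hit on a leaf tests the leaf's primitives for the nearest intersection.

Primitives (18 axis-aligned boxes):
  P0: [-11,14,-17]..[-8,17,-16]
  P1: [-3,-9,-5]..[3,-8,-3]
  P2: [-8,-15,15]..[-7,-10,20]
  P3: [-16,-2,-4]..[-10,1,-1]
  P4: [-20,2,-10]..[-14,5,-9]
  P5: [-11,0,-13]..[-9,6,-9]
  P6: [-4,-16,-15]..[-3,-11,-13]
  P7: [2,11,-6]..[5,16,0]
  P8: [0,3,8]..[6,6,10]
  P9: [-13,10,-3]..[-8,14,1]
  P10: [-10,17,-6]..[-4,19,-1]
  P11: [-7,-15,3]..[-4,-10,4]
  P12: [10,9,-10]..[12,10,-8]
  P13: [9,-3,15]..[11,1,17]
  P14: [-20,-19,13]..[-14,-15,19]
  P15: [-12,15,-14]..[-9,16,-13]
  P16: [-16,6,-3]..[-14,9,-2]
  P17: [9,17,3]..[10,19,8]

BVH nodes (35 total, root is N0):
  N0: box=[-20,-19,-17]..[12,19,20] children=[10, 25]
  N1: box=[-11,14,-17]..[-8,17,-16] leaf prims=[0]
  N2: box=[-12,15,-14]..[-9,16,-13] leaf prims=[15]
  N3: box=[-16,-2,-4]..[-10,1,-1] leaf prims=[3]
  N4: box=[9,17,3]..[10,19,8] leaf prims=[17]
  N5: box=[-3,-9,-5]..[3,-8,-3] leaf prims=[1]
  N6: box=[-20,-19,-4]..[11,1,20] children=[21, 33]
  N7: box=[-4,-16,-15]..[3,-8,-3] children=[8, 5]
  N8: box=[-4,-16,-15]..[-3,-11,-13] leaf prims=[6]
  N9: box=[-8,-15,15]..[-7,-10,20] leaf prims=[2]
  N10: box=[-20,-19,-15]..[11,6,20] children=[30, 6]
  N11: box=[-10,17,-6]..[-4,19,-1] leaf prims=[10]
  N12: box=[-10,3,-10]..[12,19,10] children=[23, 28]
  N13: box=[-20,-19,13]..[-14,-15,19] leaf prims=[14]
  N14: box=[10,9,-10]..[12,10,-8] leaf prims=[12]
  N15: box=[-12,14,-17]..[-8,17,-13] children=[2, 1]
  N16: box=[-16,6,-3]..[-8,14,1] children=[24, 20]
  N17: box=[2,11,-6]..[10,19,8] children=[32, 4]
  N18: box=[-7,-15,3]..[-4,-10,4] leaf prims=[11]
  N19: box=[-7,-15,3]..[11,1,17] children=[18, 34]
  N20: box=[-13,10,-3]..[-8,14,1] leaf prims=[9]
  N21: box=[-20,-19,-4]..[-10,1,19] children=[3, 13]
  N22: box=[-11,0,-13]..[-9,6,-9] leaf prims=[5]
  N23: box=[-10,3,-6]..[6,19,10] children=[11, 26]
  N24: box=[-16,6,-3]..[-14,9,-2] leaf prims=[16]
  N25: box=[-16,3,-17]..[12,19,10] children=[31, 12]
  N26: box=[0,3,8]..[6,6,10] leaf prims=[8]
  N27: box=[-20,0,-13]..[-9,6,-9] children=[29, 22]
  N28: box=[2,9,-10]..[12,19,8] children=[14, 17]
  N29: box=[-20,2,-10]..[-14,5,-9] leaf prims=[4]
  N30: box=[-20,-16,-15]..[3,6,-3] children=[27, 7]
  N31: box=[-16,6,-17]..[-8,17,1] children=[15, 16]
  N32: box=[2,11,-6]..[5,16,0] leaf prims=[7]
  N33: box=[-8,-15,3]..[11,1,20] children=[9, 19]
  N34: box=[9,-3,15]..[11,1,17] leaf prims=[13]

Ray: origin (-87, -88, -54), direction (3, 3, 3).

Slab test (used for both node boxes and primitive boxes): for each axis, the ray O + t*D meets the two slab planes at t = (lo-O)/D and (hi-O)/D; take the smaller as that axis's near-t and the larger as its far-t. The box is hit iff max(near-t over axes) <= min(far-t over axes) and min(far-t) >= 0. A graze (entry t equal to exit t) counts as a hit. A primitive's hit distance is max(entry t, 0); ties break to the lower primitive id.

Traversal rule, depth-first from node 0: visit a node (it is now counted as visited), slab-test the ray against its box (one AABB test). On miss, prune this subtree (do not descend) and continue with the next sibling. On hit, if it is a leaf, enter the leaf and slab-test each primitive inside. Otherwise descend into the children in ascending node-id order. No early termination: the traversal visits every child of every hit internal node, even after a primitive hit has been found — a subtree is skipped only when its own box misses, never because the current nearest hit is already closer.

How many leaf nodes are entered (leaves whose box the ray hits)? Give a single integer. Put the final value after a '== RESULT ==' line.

Traverse from the root:
N0 x:[67/3,33] y:[23,107/3] z:[37/3,74/3] -> hit [23,74/3], descend [10, 25]
  N10 x:[67/3,98/3] y:[23,94/3] z:[13,74/3] -> hit [23,74/3], descend [6, 30]
    N6 x:[67/3,98/3] y:[23,89/3] z:[50/3,74/3] -> hit [23,74/3], descend [21, 33]
      N21 x:[67/3,77/3] y:[23,89/3] z:[50/3,73/3] -> hit [23,73/3], descend [3, 13]
        N3 x:[71/3,77/3] y:[86/3,89/3] z:[50/3,53/3] -> miss, prune
        N13 x:[67/3,73/3] y:[23,73/3] z:[67/3,73/3] -> hit [23,73/3] leaf, test {P14@t=23}
      N33 x:[79/3,98/3] y:[73/3,89/3] z:[19,74/3] -> miss, prune
    N30 x:[67/3,30] y:[24,94/3] z:[13,17] -> miss, prune
  N25 x:[71/3,33] y:[91/3,107/3] z:[37/3,64/3] -> miss, prune

order=[0, 10, 6, 21, 3, 13, 33, 30, 25]  |boxes|=9  |leaves|=1  hit=P14

== RESULT ==
1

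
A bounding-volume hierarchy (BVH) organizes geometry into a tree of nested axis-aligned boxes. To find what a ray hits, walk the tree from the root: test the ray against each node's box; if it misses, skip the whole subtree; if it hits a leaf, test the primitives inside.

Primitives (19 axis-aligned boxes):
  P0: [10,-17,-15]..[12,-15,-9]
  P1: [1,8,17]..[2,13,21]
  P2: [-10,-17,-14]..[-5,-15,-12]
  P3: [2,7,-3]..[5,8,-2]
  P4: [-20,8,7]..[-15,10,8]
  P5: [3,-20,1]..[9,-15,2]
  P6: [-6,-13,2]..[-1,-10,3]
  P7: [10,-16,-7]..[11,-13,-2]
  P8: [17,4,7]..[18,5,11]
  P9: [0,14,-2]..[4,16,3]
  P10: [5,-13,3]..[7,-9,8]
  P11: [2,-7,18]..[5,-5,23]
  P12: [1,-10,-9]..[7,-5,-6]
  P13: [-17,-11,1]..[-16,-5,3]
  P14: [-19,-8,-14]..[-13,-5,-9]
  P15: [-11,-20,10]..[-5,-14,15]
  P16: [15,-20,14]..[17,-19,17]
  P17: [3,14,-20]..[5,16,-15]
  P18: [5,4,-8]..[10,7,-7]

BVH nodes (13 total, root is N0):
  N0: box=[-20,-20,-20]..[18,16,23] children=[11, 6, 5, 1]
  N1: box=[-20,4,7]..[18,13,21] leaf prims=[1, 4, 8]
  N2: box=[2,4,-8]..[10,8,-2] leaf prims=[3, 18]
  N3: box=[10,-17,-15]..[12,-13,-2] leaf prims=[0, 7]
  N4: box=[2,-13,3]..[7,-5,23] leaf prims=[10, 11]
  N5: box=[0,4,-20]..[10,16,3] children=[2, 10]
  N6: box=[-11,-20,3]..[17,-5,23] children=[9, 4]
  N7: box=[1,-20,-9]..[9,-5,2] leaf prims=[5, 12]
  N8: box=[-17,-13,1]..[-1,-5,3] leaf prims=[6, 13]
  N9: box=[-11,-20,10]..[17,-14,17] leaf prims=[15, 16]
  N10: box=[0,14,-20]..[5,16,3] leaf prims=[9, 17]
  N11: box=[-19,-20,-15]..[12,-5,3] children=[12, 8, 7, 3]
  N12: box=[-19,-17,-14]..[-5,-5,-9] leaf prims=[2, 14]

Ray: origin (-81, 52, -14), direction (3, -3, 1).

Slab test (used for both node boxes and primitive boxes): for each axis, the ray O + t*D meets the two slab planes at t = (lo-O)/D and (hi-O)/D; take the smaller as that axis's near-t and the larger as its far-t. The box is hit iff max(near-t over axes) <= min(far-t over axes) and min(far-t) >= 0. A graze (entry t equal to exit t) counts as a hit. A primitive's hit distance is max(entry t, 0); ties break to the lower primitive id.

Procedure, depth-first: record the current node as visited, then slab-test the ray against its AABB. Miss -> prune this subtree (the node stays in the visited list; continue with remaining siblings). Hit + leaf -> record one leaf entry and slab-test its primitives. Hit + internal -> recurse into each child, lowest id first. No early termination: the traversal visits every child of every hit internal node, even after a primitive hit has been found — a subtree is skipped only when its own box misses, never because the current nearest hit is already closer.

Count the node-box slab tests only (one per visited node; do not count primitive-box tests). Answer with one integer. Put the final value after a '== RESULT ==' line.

Traverse from the root:
N0 x:[61/3,33] y:[12,24] z:[-6,37] -> hit [61/3,24], descend [1, 5, 6, 11]
  N1 x:[61/3,33] y:[13,16] z:[21,35] -> miss, prune
  N5 x:[27,91/3] y:[12,16] z:[-6,17] -> miss, prune
  N6 x:[70/3,98/3] y:[19,24] z:[17,37] -> hit [70/3,24], descend [4, 9]
    N4 x:[83/3,88/3] y:[19,65/3] z:[17,37] -> miss, prune
    N9 x:[70/3,98/3] y:[22,24] z:[24,31] -> hit [24,24] leaf, test {P15@t=24, P16(miss)}
  N11 x:[62/3,31] y:[19,24] z:[-1,17] -> miss, prune

7 AABB tests over nodes [0, 1, 5, 6, 4, 9, 11]; 1 leaf entered; closest P15.

== RESULT ==
7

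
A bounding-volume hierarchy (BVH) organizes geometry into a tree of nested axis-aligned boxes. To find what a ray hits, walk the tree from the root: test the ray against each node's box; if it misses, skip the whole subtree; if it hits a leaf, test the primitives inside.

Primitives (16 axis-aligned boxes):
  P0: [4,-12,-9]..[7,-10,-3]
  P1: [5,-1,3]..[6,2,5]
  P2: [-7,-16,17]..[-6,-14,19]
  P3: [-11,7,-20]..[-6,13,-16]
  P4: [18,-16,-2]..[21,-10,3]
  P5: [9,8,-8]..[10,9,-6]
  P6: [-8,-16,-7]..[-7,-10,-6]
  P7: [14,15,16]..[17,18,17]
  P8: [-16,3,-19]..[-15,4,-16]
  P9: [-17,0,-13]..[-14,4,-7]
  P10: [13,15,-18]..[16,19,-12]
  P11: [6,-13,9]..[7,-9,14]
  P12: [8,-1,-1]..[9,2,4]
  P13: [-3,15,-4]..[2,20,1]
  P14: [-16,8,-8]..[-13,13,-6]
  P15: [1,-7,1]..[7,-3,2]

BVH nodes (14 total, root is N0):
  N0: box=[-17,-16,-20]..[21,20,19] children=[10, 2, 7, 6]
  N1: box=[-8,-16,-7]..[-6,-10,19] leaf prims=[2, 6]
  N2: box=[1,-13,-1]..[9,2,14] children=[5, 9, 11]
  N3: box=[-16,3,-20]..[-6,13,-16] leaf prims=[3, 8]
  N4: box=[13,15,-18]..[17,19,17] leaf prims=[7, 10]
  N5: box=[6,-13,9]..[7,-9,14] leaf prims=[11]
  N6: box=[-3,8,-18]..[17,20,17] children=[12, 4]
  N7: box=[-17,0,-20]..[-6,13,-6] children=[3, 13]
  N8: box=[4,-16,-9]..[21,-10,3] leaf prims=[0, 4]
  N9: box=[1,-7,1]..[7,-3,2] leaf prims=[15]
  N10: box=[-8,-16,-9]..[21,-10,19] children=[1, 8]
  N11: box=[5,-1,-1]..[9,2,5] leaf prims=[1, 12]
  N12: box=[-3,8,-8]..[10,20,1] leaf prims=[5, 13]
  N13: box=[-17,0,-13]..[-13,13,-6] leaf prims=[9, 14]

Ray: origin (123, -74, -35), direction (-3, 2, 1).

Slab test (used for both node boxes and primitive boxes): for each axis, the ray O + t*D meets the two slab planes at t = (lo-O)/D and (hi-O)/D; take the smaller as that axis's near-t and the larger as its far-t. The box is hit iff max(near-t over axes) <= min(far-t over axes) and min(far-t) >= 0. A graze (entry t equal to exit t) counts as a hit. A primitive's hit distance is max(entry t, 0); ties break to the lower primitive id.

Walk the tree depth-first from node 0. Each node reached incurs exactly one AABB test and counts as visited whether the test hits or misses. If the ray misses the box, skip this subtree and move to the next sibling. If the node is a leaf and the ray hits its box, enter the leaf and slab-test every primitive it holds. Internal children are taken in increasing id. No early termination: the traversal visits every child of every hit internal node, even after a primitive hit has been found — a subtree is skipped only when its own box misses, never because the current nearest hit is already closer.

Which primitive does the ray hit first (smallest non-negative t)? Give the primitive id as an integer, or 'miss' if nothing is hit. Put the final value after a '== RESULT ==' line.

Trace the traversal:
N0 x:[34,140/3] y:[29,47] z:[15,54] -> hit [34,140/3], descend [2, 6, 7, 10]
  N2 x:[38,122/3] y:[61/2,38] z:[34,49] -> hit [38,38], descend [5, 9, 11]
    N5 x:[116/3,39] y:[61/2,65/2] z:[44,49] -> miss, prune
    N9 x:[116/3,122/3] y:[67/2,71/2] z:[36,37] -> miss, prune
    N11 x:[38,118/3] y:[73/2,38] z:[34,40] -> hit [38,38] leaf, test {P1(miss), P12@t=38}
  N6 x:[106/3,42] y:[41,47] z:[17,52] -> hit [41,42], descend [4, 12]
    N4 x:[106/3,110/3] y:[89/2,93/2] z:[17,52] -> miss, prune
    N12 x:[113/3,42] y:[41,47] z:[27,36] -> miss, prune
  N7 x:[43,140/3] y:[37,87/2] z:[15,29] -> miss, prune
  N10 x:[34,131/3] y:[29,32] z:[26,54] -> miss, prune

Summary -> nodes [0, 2, 5, 9, 11, 6, 4, 12, 7, 10]; box-tests=10; leaf-entries=1; first=P12

== RESULT ==
12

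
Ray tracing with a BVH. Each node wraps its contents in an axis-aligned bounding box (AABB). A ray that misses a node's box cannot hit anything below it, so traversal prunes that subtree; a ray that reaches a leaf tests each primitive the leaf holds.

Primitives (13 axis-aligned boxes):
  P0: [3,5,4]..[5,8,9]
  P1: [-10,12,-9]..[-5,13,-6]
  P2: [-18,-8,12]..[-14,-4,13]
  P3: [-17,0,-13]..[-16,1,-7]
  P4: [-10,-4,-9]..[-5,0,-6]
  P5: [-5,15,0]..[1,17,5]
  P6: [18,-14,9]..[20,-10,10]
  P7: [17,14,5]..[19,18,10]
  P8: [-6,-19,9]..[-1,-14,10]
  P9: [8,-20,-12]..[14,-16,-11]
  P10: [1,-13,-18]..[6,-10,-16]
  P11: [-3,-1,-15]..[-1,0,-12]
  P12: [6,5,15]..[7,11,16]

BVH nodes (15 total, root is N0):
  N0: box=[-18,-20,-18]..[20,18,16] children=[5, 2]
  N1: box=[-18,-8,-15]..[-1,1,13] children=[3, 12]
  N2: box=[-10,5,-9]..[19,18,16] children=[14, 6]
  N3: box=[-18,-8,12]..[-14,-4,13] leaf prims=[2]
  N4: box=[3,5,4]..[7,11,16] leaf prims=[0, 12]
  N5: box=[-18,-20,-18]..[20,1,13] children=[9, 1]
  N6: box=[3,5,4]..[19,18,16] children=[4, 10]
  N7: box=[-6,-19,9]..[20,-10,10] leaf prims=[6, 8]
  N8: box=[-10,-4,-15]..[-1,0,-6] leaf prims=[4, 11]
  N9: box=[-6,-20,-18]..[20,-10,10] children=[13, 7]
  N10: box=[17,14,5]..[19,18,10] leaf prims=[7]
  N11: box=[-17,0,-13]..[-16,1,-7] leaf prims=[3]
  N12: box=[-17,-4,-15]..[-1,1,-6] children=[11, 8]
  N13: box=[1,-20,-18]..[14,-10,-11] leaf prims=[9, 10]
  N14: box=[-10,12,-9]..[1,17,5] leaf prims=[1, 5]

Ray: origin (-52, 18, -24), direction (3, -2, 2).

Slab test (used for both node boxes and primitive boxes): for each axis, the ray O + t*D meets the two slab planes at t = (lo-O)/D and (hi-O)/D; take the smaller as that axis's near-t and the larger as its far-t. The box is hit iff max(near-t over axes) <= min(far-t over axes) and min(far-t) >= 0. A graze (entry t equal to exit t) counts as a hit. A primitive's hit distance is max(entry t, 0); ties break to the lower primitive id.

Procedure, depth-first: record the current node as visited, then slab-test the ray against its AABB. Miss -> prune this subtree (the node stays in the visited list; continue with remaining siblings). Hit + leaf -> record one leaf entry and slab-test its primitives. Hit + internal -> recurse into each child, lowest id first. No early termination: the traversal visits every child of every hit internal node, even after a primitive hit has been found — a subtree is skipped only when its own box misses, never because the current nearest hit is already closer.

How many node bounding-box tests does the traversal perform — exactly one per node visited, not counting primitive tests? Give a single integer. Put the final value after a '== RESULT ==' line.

Trace the traversal:
N0 x:[34/3,24] y:[0,19] z:[3,20] -> hit [34/3,19], descend [2, 5]
  N2 x:[14,71/3] y:[0,13/2] z:[15/2,20] -> miss, prune
  N5 x:[34/3,24] y:[17/2,19] z:[3,37/2] -> hit [34/3,37/2], descend [1, 9]
    N1 x:[34/3,17] y:[17/2,13] z:[9/2,37/2] -> hit [34/3,13], descend [3, 12]
      N3 x:[34/3,38/3] y:[11,13] z:[18,37/2] -> miss, prune
      N12 x:[35/3,17] y:[17/2,11] z:[9/2,9] -> miss, prune
    N9 x:[46/3,24] y:[14,19] z:[3,17] -> hit [46/3,17], descend [7, 13]
      N7 x:[46/3,24] y:[14,37/2] z:[33/2,17] -> hit [33/2,17] leaf, test {P6(miss), P8@t=33/2}
      N13 x:[53/3,22] y:[14,19] z:[3,13/2] -> miss, prune

Summary -> nodes [0, 2, 5, 1, 3, 12, 9, 7, 13]; box-tests=9; leaf-entries=1; first=P8

== RESULT ==
9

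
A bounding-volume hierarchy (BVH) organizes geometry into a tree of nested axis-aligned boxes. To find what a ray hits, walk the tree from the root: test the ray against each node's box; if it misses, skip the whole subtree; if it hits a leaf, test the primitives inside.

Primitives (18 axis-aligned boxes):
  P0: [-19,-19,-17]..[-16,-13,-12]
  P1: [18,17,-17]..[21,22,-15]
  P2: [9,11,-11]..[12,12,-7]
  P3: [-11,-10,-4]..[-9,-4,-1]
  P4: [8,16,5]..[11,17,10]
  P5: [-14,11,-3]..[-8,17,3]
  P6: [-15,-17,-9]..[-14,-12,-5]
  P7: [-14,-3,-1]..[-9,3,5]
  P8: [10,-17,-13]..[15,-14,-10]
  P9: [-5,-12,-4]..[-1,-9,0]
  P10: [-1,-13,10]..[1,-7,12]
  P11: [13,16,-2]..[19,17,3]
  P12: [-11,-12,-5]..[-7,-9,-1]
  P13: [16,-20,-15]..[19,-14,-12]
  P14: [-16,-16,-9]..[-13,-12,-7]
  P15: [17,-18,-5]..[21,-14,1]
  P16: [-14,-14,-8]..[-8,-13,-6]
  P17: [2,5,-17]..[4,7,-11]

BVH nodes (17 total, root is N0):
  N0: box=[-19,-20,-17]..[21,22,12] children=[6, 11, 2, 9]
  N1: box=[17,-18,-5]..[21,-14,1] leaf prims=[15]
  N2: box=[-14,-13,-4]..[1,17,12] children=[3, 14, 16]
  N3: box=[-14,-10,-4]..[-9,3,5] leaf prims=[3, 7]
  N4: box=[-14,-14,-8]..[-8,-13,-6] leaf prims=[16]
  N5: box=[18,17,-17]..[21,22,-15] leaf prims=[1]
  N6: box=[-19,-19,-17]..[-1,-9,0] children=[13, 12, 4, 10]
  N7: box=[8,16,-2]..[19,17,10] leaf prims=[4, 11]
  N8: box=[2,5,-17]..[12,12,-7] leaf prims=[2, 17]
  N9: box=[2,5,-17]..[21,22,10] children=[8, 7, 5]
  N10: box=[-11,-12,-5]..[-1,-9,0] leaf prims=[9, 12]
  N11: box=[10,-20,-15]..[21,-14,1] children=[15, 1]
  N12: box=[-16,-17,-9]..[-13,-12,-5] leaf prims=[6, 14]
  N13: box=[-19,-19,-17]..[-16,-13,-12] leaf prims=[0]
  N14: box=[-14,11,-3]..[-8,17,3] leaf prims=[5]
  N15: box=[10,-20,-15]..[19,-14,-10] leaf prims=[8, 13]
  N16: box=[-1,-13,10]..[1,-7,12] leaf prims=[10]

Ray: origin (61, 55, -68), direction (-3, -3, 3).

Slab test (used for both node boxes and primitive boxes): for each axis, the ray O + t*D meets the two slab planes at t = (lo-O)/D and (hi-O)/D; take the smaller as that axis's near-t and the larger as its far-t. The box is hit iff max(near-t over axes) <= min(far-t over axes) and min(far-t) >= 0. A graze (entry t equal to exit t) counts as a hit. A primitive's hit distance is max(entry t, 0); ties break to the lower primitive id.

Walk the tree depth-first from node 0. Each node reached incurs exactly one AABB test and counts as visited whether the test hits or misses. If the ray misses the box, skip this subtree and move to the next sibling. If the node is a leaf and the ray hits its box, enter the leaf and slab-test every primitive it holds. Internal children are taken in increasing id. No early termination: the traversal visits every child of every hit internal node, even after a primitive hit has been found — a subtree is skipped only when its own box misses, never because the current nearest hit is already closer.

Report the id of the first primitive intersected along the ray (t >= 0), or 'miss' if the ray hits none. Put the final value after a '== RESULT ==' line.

Trace the traversal:
N0 x:[40/3,80/3] y:[11,25] z:[17,80/3] -> hit [17,25], descend [2, 6, 9, 11]
  N2 x:[20,25] y:[38/3,68/3] z:[64/3,80/3] -> hit [64/3,68/3], descend [3, 14, 16]
    N3 x:[70/3,25] y:[52/3,65/3] z:[64/3,73/3] -> miss, prune
    N14 x:[23,25] y:[38/3,44/3] z:[65/3,71/3] -> miss, prune
    N16 x:[20,62/3] y:[62/3,68/3] z:[26,80/3] -> miss, prune
  N6 x:[62/3,80/3] y:[64/3,74/3] z:[17,68/3] -> hit [64/3,68/3], descend [4, 10, 12, 13]
    N4 x:[23,25] y:[68/3,23] z:[20,62/3] -> miss, prune
    N10 x:[62/3,24] y:[64/3,67/3] z:[21,68/3] -> hit [64/3,67/3] leaf, test {P9@t=64/3, P12(miss)}
    N12 x:[74/3,77/3] y:[67/3,24] z:[59/3,21] -> miss, prune
    N13 x:[77/3,80/3] y:[68/3,74/3] z:[17,56/3] -> miss, prune
  N9 x:[40/3,59/3] y:[11,50/3] z:[17,26] -> miss, prune
  N11 x:[40/3,17] y:[23,25] z:[53/3,23] -> miss, prune

12 AABB tests over nodes [0, 2, 3, 14, 16, 6, 4, 10, 12, 13, 9, 11]; 1 leaf entered; closest P9.

== RESULT ==
9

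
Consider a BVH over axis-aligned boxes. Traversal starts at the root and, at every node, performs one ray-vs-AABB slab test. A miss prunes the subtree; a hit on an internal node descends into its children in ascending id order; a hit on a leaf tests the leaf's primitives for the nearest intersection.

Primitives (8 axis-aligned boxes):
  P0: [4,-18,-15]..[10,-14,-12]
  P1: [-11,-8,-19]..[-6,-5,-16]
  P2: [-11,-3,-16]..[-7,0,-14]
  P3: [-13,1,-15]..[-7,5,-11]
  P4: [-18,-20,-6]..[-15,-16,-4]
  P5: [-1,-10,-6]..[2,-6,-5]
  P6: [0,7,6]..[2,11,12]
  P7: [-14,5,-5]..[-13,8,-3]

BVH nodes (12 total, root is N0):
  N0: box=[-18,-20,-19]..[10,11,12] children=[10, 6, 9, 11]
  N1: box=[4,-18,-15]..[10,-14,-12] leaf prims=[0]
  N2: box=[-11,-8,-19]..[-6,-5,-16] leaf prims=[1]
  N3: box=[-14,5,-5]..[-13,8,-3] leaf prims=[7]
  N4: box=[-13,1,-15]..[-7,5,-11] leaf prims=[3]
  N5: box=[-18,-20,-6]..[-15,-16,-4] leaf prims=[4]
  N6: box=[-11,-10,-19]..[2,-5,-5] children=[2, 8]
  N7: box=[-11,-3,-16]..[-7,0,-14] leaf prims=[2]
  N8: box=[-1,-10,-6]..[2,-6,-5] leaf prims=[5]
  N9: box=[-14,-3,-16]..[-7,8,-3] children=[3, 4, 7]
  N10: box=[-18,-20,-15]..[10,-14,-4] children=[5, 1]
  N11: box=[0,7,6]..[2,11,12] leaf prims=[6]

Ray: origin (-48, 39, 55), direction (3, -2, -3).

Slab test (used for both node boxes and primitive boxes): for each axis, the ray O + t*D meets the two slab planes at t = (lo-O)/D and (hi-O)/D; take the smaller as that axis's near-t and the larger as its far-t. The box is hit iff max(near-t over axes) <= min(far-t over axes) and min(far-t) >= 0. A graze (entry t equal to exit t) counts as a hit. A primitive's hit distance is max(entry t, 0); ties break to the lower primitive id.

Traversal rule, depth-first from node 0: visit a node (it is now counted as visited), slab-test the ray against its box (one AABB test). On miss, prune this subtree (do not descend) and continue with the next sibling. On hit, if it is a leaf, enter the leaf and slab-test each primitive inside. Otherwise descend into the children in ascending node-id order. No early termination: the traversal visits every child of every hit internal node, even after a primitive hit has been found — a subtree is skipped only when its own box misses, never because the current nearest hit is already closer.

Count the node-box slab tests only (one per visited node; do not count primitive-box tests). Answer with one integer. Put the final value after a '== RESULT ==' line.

Traverse from the root:
N0 x:[10,58/3] y:[14,59/2] z:[43/3,74/3] -> hit [43/3,58/3], descend [6, 9, 10, 11]
  N6 x:[37/3,50/3] y:[22,49/2] z:[20,74/3] -> miss, prune
  N9 x:[34/3,41/3] y:[31/2,21] z:[58/3,71/3] -> miss, prune
  N10 x:[10,58/3] y:[53/2,59/2] z:[59/3,70/3] -> miss, prune
  N11 x:[16,50/3] y:[14,16] z:[43/3,49/3] -> hit [16,16] leaf, test {P6@t=16}

order=[0, 6, 9, 10, 11]  |boxes|=5  |leaves|=1  hit=P6

== RESULT ==
5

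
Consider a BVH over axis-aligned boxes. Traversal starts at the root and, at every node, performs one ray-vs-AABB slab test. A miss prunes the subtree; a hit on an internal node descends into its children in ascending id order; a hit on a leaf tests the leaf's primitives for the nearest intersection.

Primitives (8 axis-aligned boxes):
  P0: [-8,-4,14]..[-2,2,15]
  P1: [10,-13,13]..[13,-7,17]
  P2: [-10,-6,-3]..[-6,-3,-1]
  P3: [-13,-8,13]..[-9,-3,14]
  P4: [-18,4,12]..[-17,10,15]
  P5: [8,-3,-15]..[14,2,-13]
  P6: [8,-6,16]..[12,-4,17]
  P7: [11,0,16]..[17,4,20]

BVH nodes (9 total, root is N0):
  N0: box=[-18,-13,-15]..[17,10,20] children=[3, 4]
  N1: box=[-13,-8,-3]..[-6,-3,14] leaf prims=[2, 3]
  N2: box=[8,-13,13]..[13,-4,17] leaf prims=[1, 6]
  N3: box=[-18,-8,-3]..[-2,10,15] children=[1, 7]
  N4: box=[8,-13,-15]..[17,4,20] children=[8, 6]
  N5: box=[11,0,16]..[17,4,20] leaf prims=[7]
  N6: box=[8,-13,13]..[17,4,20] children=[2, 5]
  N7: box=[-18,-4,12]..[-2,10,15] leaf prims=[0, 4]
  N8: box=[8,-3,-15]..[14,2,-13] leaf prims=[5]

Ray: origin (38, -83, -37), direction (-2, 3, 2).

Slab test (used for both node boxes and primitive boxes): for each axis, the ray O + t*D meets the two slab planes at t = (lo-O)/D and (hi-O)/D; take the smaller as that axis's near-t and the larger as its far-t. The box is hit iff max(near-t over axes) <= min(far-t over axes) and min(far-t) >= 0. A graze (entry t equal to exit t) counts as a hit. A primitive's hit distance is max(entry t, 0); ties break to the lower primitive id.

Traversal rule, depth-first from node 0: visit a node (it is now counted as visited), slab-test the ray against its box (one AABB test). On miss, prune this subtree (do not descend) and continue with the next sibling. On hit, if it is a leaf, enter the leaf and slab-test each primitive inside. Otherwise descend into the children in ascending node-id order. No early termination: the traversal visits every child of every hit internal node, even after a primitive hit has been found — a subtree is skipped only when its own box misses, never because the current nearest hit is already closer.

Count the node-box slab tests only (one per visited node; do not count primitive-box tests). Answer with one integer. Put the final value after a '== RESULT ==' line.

Walk:
N0 x:[21/2,28] y:[70/3,31] z:[11,57/2] -> hit [70/3,28], descend [3, 4]
  N3 x:[20,28] y:[25,31] z:[17,26] -> hit [25,26], descend [1, 7]
    N1 x:[22,51/2] y:[25,80/3] z:[17,51/2] -> hit [25,51/2] leaf, test {P2(miss), P3@t=25}
    N7 x:[20,28] y:[79/3,31] z:[49/2,26] -> miss, prune
  N4 x:[21/2,15] y:[70/3,29] z:[11,57/2] -> miss, prune

Summary -> nodes [0, 3, 1, 7, 4]; box-tests=5; leaf-entries=1; first=P3

== RESULT ==
5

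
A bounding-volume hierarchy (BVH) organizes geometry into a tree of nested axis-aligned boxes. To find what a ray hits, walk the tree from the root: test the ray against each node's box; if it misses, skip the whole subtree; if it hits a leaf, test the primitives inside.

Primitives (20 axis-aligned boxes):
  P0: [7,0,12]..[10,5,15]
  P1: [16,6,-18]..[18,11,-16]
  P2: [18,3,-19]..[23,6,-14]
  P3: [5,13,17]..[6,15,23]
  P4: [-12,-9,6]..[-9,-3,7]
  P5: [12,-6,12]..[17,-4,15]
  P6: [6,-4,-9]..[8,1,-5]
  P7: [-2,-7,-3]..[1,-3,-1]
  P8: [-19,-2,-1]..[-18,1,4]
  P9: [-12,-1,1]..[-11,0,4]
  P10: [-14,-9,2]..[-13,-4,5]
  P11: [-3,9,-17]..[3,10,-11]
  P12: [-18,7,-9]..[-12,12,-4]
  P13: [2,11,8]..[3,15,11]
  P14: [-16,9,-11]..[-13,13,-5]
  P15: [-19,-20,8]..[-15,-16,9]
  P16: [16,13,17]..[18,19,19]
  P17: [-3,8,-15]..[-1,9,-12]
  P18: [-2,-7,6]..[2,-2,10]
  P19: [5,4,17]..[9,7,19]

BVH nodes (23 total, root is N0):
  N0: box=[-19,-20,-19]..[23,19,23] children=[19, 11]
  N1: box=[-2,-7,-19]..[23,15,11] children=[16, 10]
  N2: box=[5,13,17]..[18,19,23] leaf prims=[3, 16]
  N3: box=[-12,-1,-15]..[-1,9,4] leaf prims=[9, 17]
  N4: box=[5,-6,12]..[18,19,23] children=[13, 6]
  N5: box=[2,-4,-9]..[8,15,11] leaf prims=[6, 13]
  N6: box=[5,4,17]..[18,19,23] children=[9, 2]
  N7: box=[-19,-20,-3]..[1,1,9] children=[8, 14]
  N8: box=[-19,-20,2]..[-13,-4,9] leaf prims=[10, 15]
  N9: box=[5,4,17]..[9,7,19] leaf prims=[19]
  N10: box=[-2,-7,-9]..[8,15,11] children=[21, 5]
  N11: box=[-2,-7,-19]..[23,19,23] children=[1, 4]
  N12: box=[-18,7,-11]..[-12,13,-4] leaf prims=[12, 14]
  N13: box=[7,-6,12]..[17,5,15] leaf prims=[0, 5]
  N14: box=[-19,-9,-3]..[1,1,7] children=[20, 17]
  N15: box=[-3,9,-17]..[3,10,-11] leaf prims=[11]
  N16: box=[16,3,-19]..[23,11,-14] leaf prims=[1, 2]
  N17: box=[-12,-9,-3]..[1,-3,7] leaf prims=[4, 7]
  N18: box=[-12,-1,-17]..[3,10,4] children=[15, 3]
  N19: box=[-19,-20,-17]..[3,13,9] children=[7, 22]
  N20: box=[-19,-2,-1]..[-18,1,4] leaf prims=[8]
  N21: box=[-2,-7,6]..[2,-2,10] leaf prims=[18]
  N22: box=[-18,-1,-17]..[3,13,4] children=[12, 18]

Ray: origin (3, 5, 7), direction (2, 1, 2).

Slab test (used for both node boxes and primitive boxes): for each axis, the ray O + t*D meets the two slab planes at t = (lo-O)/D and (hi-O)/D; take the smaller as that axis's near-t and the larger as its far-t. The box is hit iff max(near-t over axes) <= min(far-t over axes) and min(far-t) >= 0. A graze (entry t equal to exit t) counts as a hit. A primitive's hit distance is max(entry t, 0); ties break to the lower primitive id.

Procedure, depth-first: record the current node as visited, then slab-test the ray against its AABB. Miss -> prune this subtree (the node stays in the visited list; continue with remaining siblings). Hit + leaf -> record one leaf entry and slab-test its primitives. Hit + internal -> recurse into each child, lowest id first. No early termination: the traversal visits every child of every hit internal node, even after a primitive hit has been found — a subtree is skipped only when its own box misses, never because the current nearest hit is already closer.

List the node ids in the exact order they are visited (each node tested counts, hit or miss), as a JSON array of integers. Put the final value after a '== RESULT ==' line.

Traverse from the root:
N0 x:[-11,10] y:[-25,14] z:[-13,8] -> hit [-11,8], descend [11, 19]
  N11 x:[-5/2,10] y:[-12,14] z:[-13,8] -> hit [-5/2,8], descend [1, 4]
    N1 x:[-5/2,10] y:[-12,10] z:[-13,2] -> hit [-5/2,2], descend [10, 16]
      N10 x:[-5/2,5/2] y:[-12,10] z:[-8,2] -> hit [-5/2,2], descend [5, 21]
        N5 x:[-1/2,5/2] y:[-9,10] z:[-8,2] -> hit [-1/2,2] leaf, test {P6(miss), P13(miss)}
        N21 x:[-5/2,-1/2] y:[-12,-7] z:[-1/2,3/2] -> miss, prune
      N16 x:[13/2,10] y:[-2,6] z:[-13,-21/2] -> miss, prune
    N4 x:[1,15/2] y:[-11,14] z:[5/2,8] -> hit [5/2,15/2], descend [6, 13]
      N6 x:[1,15/2] y:[-1,14] z:[5,8] -> hit [5,15/2], descend [2, 9]
        N2 x:[1,15/2] y:[8,14] z:[5,8] -> miss, prune
        N9 x:[1,3] y:[-1,2] z:[5,6] -> miss, prune
      N13 x:[2,7] y:[-11,0] z:[5/2,4] -> miss, prune
  N19 x:[-11,0] y:[-25,8] z:[-12,1] -> hit [-11,0], descend [7, 22]
    N7 x:[-11,-1] y:[-25,-4] z:[-5,1] -> miss, prune
    N22 x:[-21/2,0] y:[-6,8] z:[-12,-3/2] -> miss, prune

Summary -> nodes [0, 11, 1, 10, 5, 21, 16, 4, 6, 2, 9, 13, 19, 7, 22]; box-tests=15; leaf-entries=1; first=miss

== RESULT ==
[0, 11, 1, 10, 5, 21, 16, 4, 6, 2, 9, 13, 19, 7, 22]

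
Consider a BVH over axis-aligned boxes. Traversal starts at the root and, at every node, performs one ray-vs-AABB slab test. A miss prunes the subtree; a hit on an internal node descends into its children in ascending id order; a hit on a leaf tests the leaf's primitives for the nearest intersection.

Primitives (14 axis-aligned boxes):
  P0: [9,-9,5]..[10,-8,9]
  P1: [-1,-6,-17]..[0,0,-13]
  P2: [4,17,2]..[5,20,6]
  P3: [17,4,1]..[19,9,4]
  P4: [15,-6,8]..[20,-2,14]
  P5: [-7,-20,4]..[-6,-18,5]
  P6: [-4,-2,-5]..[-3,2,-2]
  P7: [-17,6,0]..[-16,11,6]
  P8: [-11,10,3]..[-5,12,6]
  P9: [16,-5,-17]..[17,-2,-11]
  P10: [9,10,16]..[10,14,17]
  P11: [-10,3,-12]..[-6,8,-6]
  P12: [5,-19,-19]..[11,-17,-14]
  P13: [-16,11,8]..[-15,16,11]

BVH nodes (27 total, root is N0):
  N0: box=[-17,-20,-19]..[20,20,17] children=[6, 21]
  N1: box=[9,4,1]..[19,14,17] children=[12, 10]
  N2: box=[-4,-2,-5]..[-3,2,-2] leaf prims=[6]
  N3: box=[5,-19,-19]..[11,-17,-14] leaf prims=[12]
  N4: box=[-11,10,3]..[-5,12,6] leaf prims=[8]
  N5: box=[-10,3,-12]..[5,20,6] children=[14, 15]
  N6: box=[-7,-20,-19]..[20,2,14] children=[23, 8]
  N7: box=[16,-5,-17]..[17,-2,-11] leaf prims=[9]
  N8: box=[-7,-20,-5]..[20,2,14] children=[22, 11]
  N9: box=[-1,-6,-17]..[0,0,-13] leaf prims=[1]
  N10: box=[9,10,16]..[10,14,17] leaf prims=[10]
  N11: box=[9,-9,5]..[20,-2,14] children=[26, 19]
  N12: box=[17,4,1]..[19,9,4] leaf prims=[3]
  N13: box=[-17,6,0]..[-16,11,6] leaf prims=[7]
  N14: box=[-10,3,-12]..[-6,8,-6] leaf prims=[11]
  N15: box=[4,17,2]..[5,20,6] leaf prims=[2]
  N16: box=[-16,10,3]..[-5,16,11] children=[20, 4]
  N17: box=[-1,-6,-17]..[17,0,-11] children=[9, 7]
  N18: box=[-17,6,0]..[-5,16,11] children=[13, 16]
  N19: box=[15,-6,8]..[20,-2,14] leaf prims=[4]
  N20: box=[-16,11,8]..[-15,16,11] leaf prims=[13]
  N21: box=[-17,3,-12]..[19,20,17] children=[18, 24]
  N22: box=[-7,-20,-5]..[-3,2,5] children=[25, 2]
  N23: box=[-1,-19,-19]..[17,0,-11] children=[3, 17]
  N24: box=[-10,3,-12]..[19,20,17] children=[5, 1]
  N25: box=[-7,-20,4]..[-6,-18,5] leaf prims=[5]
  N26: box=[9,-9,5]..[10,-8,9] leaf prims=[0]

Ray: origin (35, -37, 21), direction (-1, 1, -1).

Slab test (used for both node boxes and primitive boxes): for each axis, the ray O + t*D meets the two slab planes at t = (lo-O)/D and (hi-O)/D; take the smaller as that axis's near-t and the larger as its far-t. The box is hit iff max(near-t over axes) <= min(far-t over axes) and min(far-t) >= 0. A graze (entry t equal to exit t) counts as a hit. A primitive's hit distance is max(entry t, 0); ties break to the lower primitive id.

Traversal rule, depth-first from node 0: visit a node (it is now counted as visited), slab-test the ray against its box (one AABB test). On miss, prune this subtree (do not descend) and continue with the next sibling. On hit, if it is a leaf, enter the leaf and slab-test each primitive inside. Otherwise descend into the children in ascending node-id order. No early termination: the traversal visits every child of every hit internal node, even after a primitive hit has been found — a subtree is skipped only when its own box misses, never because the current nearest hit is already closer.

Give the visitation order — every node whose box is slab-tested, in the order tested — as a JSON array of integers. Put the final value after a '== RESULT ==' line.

Trace the traversal:
N0 x:[15,52] y:[17,57] z:[4,40] -> hit [17,40], descend [6, 21]
  N6 x:[15,42] y:[17,39] z:[7,40] -> hit [17,39], descend [8, 23]
    N8 x:[15,42] y:[17,39] z:[7,26] -> hit [17,26], descend [11, 22]
      N11 x:[15,26] y:[28,35] z:[7,16] -> miss, prune
      N22 x:[38,42] y:[17,39] z:[16,26] -> miss, prune
    N23 x:[18,36] y:[18,37] z:[32,40] -> hit [32,36], descend [3, 17]
      N3 x:[24,30] y:[18,20] z:[35,40] -> miss, prune
      N17 x:[18,36] y:[31,37] z:[32,38] -> hit [32,36], descend [7, 9]
        N7 x:[18,19] y:[32,35] z:[32,38] -> miss, prune
        N9 x:[35,36] y:[31,37] z:[34,38] -> hit [35,36] leaf, test {P1@t=35}
  N21 x:[16,52] y:[40,57] z:[4,33] -> miss, prune

Visited [0, 6, 8, 11, 22, 23, 3, 17, 7, 9, 21]. Tests: 11 box, 1 leaf. Nearest: P1.

== RESULT ==
[0, 6, 8, 11, 22, 23, 3, 17, 7, 9, 21]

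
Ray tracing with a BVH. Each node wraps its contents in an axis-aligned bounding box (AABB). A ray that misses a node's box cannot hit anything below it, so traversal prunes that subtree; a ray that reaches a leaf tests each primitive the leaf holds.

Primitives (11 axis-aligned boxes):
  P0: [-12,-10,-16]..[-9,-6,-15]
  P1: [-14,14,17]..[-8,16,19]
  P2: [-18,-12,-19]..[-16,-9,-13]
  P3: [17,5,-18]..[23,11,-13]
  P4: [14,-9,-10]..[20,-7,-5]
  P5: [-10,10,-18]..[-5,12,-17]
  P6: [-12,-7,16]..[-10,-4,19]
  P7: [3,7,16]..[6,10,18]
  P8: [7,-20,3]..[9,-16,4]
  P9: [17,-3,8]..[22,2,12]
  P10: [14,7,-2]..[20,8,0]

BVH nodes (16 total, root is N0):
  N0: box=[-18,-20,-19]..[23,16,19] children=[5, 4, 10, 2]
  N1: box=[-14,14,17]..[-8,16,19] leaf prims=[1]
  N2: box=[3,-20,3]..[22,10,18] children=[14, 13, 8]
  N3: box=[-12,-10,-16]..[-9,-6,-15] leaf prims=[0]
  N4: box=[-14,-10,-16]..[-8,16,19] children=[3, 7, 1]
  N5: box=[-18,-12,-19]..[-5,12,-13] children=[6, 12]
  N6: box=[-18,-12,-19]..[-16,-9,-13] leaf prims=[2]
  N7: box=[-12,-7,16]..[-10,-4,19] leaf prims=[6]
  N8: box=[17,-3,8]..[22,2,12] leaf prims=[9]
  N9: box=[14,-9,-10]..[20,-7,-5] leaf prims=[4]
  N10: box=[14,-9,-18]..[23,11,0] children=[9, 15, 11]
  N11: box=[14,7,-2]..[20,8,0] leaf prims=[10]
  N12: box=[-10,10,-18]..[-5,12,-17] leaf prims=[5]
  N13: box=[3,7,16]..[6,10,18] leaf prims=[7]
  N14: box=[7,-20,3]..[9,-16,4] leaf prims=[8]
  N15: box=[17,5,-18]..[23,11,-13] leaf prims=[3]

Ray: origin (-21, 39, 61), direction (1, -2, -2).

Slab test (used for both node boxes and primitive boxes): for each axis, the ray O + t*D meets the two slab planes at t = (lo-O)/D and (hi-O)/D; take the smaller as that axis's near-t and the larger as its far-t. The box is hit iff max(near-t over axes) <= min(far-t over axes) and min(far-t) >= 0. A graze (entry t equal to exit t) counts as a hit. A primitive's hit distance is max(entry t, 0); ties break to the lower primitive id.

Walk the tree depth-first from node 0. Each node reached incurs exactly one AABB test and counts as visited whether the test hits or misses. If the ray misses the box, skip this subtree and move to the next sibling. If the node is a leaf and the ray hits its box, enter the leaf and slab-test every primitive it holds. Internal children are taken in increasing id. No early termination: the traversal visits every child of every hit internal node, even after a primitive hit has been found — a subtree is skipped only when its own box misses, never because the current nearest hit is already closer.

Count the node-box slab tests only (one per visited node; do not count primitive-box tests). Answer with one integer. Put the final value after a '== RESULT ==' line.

Trace the traversal:
N0 x:[3,44] y:[23/2,59/2] z:[21,40] -> hit [21,59/2], descend [2, 4, 5, 10]
  N2 x:[24,43] y:[29/2,59/2] z:[43/2,29] -> hit [24,29], descend [8, 13, 14]
    N8 x:[38,43] y:[37/2,21] z:[49/2,53/2] -> miss, prune
    N13 x:[24,27] y:[29/2,16] z:[43/2,45/2] -> miss, prune
    N14 x:[28,30] y:[55/2,59/2] z:[57/2,29] -> hit [57/2,29] leaf, test {P8@t=57/2}
  N4 x:[7,13] y:[23/2,49/2] z:[21,77/2] -> miss, prune
  N5 x:[3,16] y:[27/2,51/2] z:[37,40] -> miss, prune
  N10 x:[35,44] y:[14,24] z:[61/2,79/2] -> miss, prune

order=[0, 2, 8, 13, 14, 4, 5, 10]  |boxes|=8  |leaves|=1  hit=P8

== RESULT ==
8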